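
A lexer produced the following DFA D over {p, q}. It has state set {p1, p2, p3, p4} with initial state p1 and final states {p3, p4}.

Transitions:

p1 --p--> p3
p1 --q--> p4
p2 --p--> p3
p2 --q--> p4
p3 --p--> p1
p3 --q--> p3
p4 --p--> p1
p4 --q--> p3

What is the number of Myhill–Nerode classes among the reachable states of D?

States {p2} cannot be reached from the start state, so discard them.
P0 = {p3,p4} | {p1}.
Stable partition: {p3,p4} | {p1} — 2 equivalence classes.

2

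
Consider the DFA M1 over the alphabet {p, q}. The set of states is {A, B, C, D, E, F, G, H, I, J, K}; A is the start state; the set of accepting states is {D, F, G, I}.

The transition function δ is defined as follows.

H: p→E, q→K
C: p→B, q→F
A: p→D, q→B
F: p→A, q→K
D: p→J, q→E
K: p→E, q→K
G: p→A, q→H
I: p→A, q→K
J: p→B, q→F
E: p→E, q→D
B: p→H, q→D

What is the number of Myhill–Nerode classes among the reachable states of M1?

7

First remove the unreachable states {C,G,I}; 8 states remain.
Initial partition by acceptance: {D,F} | {A,B,E,H,J,K}.
On input p, block {A,B,E,H,J,K} splits into {B,E,H,J,K} and {A}.
Split {D,F} by δ(·,p) → {D} and {F}.
Split {B,E,H,J,K} by δ(·,q) → {B,E} and {H,K} and {J}.
Refine {B,E} on symbol p: members go to different blocks, giving {B} and {E}.
The partition is now stable with 7 blocks: {D} | {B} | {A} | {F} | {H,K} | {J} | {E}.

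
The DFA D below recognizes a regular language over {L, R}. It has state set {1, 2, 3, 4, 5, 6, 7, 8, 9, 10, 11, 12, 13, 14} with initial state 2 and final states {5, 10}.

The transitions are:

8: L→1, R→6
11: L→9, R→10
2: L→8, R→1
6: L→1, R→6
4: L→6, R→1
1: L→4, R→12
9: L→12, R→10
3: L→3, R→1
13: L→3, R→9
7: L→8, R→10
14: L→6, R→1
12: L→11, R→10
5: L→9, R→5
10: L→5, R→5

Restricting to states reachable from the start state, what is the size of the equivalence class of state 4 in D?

2

First remove the unreachable states {3,7,13,14}; 10 states remain.
P0 = {5,10} | {1,2,4,6,8,9,11,12}.
Split {5,10} by δ(·,L) → {5} and {10}.
On input R, block {1,2,4,6,8,9,11,12} splits into {1,2,4,6,8} and {9,11,12}.
On input R, block {1,2,4,6,8} splits into {2,4,6,8} and {1}.
On input L, block {2,4,6,8} splits into {2,4} and {6,8}.
The partition is now stable with 6 blocks: {5} | {2,4} | {10} | {9,11,12} | {1} | {6,8}.
State 4 belongs to the block {2,4}, which has 2 states.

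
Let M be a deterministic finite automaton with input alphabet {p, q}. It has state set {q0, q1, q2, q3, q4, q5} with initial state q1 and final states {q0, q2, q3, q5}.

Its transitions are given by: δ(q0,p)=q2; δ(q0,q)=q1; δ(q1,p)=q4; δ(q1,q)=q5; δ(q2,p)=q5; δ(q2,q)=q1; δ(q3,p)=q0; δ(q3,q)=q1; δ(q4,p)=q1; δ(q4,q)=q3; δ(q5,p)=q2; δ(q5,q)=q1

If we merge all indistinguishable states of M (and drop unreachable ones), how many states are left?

P0 = {q0,q2,q3,q5} | {q1,q4}.
Stable partition: {q0,q2,q3,q5} | {q1,q4} — 2 equivalence classes.

2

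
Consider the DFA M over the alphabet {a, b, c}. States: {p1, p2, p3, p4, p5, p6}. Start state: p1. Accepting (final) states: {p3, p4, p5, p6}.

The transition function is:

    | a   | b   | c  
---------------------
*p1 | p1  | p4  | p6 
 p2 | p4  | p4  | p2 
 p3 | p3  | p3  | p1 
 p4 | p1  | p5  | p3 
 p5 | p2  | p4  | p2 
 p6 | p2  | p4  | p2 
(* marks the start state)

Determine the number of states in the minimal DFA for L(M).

All states are reachable from the start state.
P0 = {p3,p4,p5,p6} | {p1,p2}.
Refine {p3,p4,p5,p6} on symbol a: members go to different blocks, giving {p4,p5,p6} and {p3}.
On input c, block {p4,p5,p6} splits into {p5,p6} and {p4}.
Refine {p1,p2} on symbol a: members go to different blocks, giving {p1} and {p2}.
The partition is now stable with 5 blocks: {p5,p6} | {p1} | {p3} | {p4} | {p2}.

5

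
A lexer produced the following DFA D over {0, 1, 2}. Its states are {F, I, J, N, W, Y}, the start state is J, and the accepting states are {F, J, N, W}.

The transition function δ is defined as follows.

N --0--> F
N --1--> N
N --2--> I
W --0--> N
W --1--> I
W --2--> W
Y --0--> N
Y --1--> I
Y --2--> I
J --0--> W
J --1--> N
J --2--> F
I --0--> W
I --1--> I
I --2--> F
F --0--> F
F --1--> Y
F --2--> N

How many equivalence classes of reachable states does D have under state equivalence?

6

Every state is reachable, so we keep all 6.
P0 = {F,J,N,W} | {I,Y}.
Refine {F,J,N,W} on symbol 1: members go to different blocks, giving {F,W} and {J,N}.
Split {F,W} by δ(·,0) → {F} and {W}.
Refine {I,Y} on symbol 0: members go to different blocks, giving {Y} and {I}.
Refine {J,N} on symbol 0: members go to different blocks, giving {J} and {N}.
Stable partition: {F} | {Y} | {J} | {W} | {I} | {N} — 6 equivalence classes.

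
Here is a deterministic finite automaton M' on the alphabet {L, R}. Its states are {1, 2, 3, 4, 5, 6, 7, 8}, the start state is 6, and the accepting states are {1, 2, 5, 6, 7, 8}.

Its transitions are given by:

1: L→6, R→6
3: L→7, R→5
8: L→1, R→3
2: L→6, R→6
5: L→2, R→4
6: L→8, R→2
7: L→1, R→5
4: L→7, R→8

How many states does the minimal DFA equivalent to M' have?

5

P0 = {1,2,5,6,7,8} | {3,4}.
Refine {1,2,5,6,7,8} on symbol R: members go to different blocks, giving {1,2,6,7} and {5,8}.
On input L, block {1,2,6,7} splits into {1,2,7} and {6}.
Split {1,2,7} by δ(·,L) → {1,2} and {7}.
Stable partition: {1,2} | {3,4} | {5,8} | {6} | {7} — 5 equivalence classes.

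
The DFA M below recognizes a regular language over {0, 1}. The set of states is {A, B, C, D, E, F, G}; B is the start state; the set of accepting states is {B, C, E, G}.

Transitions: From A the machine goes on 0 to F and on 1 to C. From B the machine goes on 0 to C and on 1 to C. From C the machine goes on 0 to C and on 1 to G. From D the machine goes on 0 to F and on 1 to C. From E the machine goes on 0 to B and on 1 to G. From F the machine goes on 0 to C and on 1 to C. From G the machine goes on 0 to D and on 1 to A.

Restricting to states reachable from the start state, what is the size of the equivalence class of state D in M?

2

Reachable states from the start: {A,B,C,D,F,G}. Unreachable: {E} — drop them.
P0 = {B,C,G} | {A,D,F}.
Refine {B,C,G} on symbol 0: members go to different blocks, giving {B,C} and {G}.
Refine {B,C} on symbol 1: members go to different blocks, giving {B} and {C}.
Refine {A,D,F} on symbol 0: members go to different blocks, giving {A,D} and {F}.
Stable partition: {B} | {A,D} | {G} | {C} | {F} — 5 equivalence classes.
The equivalence class containing D is {A,D}, of size 2.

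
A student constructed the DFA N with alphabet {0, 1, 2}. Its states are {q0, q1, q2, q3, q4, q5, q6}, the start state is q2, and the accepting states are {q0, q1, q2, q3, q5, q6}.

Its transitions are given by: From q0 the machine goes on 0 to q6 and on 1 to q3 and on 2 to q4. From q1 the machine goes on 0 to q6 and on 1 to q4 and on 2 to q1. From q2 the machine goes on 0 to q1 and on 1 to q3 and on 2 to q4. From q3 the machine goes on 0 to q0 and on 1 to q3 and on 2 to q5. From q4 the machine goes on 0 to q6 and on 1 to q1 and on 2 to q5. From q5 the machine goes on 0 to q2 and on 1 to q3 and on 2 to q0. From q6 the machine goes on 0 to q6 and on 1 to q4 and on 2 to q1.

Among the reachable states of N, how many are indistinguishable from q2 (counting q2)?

2

All states are reachable from the start state.
Initial partition by acceptance: {q0,q1,q2,q3,q5,q6} | {q4}.
Split {q0,q1,q2,q3,q5,q6} by δ(·,1) → {q0,q2,q3,q5} and {q1,q6}.
Refine {q0,q2,q3,q5} on symbol 0: members go to different blocks, giving {q0,q2} and {q3,q5}.
On input 2, block {q3,q5} splits into {q3} and {q5}.
The partition is now stable with 5 blocks: {q0,q2} | {q4} | {q1,q6} | {q3} | {q5}.
The equivalence class containing q2 is {q0,q2}, of size 2.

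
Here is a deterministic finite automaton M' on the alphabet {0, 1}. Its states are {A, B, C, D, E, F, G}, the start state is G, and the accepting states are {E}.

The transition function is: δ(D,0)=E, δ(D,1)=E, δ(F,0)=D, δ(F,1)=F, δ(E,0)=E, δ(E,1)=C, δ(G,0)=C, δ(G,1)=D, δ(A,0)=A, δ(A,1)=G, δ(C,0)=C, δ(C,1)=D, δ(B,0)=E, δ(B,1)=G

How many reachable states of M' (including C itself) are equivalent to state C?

First remove the unreachable states {A,B,F}; 4 states remain.
P0 = {E} | {C,D,G}.
Refine {C,D,G} on symbol 0: members go to different blocks, giving {C,G} and {D}.
No further refinement is possible. Final partition (3 blocks): {E} | {C,G} | {D}.
State C belongs to the block {C,G}, which has 2 states.

2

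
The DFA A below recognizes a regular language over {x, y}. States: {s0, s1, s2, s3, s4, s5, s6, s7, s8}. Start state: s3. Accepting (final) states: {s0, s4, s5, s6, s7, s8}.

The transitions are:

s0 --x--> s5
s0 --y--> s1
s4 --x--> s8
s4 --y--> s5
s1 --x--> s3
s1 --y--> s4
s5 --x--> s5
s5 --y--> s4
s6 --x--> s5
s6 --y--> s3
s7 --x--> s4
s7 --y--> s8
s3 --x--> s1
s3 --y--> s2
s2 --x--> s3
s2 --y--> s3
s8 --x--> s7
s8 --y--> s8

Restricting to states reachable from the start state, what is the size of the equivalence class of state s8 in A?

Reachable states from the start: {s1,s2,s3,s4,s5,s7,s8}. Unreachable: {s0,s6} — drop them.
P0 = {s4,s5,s7,s8} | {s1,s2,s3}.
Split {s1,s2,s3} by δ(·,y) → {s2,s3} and {s1}.
Refine {s2,s3} on symbol x: members go to different blocks, giving {s2} and {s3}.
The partition is now stable with 4 blocks: {s4,s5,s7,s8} | {s2} | {s1} | {s3}.
State s8 belongs to the block {s4,s5,s7,s8}, which has 4 states.

4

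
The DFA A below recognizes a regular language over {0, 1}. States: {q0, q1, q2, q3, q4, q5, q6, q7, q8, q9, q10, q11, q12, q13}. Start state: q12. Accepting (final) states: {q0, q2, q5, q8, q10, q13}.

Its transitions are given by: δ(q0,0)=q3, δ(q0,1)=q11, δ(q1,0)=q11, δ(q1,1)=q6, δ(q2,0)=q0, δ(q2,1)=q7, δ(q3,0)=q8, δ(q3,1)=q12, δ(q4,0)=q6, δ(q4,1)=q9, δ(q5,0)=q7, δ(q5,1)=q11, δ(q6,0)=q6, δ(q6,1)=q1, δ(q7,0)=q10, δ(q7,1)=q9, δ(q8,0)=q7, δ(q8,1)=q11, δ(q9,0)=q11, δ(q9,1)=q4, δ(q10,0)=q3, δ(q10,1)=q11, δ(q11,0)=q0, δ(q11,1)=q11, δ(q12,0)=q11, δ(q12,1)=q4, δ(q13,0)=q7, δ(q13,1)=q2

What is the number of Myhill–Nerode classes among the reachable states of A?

Reachable states from the start: {q0,q1,q3,q4,q6,q7,q8,q9,q10,q11,q12}. Unreachable: {q2,q5,q13} — drop them.
P0 = {q0,q8,q10} | {q1,q3,q4,q6,q7,q9,q11,q12}.
Refine {q1,q3,q4,q6,q7,q9,q11,q12} on symbol 0: members go to different blocks, giving {q1,q4,q6,q9,q12} and {q3,q7,q11}.
Refine {q1,q4,q6,q9,q12} on symbol 0: members go to different blocks, giving {q1,q9,q12} and {q4,q6}.
Split {q3,q7,q11} by δ(·,1) → {q3,q7} and {q11}.
The partition is now stable with 5 blocks: {q0,q8,q10} | {q1,q9,q12} | {q3,q7} | {q4,q6} | {q11}.

5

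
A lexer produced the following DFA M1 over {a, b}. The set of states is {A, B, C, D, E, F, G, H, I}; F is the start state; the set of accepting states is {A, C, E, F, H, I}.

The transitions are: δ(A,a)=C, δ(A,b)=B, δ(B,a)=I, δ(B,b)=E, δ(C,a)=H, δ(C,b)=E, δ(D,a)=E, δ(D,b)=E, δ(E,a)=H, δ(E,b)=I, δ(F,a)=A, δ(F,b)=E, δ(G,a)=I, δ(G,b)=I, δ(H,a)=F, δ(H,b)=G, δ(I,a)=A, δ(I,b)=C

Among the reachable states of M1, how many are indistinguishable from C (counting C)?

4

States {D} cannot be reached from the start state, so discard them.
Initial partition by acceptance: {A,C,E,F,H,I} | {B,G}.
Split {A,C,E,F,H,I} by δ(·,b) → {C,E,F,I} and {A,H}.
No further refinement is possible. Final partition (3 blocks): {C,E,F,I} | {B,G} | {A,H}.
State C belongs to the block {C,E,F,I}, which has 4 states.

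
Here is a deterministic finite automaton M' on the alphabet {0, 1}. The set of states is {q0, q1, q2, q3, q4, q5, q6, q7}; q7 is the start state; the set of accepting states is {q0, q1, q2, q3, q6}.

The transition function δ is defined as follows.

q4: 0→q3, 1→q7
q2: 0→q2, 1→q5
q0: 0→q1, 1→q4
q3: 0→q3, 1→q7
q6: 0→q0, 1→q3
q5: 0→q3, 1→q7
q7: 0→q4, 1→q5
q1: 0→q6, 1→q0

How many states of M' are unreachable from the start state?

4

BFS from q7 reaches {q3, q4, q5, q7}; the 4 state(s) q0, q1, q2, q6 are never visited.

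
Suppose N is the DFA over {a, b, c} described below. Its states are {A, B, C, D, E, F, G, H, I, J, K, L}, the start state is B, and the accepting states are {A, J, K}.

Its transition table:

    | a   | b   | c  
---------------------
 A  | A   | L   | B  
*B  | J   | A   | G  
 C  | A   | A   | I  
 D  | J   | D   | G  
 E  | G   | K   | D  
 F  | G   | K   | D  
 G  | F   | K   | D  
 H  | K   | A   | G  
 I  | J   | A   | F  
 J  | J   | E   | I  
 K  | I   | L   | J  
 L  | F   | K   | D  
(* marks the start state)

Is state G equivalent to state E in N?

States {C,H} cannot be reached from the start state, so discard them.
P0 = {A,J,K} | {B,D,E,F,G,I,L}.
Split {A,J,K} by δ(·,a) → {A,J} and {K}.
On input a, block {B,D,E,F,G,I,L} splits into {E,F,G,L} and {B,D,I}.
On input b, block {B,D,I} splits into {B,I} and {D}.
Stable partition: {A,J} | {E,F,G,L} | {K} | {B,I} | {D} — 5 equivalence classes.
G and E lie in the same block of the stable partition, so they are equivalent — no string distinguishes them.

Yes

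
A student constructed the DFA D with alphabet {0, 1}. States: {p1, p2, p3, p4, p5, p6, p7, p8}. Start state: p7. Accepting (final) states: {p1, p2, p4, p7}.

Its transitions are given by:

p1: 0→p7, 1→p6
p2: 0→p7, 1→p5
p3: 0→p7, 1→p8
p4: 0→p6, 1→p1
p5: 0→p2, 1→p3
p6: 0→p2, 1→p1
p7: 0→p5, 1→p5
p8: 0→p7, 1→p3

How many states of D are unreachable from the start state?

Starting at p7 and following transitions, the reachable set is {p2, p3, p5, p7, p8}. That leaves p1, p4, p6 unreachable — 3 in total.

3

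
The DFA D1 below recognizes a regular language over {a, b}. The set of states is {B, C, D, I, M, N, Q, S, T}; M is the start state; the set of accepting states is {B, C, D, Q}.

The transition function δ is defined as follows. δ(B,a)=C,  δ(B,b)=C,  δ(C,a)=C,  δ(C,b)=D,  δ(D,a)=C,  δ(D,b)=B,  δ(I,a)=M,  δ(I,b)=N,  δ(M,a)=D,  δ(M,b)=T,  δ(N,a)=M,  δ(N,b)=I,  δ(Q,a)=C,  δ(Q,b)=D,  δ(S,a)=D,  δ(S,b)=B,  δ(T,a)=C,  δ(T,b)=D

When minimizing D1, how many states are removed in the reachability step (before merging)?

4

Starting at M and following transitions, the reachable set is {B, C, D, M, T}. That leaves I, N, Q, S unreachable — 4 in total.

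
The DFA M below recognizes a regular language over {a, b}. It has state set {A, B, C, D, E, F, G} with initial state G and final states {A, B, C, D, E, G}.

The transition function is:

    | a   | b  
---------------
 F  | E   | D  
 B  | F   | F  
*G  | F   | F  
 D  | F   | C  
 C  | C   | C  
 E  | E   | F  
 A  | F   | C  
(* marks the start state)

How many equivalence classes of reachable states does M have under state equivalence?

5

Reachable states from the start: {C,D,E,F,G}. Unreachable: {A,B} — drop them.
Initial partition by acceptance: {C,D,E,G} | {F}.
On input a, block {C,D,E,G} splits into {C,E} and {D,G}.
Split {C,E} by δ(·,b) → {C} and {E}.
Refine {D,G} on symbol b: members go to different blocks, giving {D} and {G}.
No further refinement is possible. Final partition (5 blocks): {C} | {F} | {D} | {E} | {G}.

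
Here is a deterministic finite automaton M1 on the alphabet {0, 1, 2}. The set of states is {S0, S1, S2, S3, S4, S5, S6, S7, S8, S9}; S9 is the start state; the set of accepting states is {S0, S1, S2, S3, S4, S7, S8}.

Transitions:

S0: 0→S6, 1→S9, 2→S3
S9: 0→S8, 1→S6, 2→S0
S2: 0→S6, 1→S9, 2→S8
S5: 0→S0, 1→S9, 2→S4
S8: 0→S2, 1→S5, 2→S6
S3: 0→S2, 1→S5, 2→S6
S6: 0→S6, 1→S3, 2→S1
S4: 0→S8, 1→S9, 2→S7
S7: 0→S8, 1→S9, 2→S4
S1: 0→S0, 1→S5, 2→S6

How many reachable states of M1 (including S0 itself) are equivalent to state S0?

2

Every state is reachable, so we keep all 10.
Initial partition by acceptance: {S0,S1,S2,S3,S4,S7,S8} | {S5,S6,S9}.
On input 0, block {S0,S1,S2,S3,S4,S7,S8} splits into {S1,S3,S4,S7,S8} and {S0,S2}.
On input 0, block {S1,S3,S4,S7,S8} splits into {S1,S3,S8} and {S4,S7}.
Refine {S5,S6,S9} on symbol 0: members go to different blocks, giving {S5} and {S6} and {S9}.
The partition is now stable with 6 blocks: {S1,S3,S8} | {S5} | {S0,S2} | {S4,S7} | {S6} | {S9}.
The equivalence class containing S0 is {S0,S2}, of size 2.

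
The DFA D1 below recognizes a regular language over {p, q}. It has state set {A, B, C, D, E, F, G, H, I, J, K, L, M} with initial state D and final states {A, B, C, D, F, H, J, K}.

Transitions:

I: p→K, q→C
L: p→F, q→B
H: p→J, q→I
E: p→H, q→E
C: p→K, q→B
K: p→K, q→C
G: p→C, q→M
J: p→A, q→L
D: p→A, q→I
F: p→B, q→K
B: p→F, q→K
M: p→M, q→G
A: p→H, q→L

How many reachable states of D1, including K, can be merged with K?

Reachable states from the start: {A,B,C,D,F,H,I,J,K,L}. Unreachable: {E,G,M} — drop them.
Start with accepting vs non-accepting: {A,B,C,D,F,H,J,K} | {I,L}.
On input q, block {A,B,C,D,F,H,J,K} splits into {A,D,H,J} and {B,C,F,K}.
The partition is now stable with 3 blocks: {A,D,H,J} | {I,L} | {B,C,F,K}.
State K belongs to the block {B,C,F,K}, which has 4 states.

4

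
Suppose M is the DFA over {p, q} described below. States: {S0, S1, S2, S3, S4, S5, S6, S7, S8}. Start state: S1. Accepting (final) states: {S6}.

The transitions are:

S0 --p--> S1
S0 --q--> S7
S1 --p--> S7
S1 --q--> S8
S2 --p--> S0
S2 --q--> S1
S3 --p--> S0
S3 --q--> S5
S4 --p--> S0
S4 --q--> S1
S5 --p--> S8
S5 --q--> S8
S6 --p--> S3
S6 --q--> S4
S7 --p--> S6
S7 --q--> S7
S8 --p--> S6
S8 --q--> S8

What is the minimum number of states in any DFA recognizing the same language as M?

5

First remove the unreachable states {S2}; 8 states remain.
Start with accepting vs non-accepting: {S6} | {S0,S1,S3,S4,S5,S7,S8}.
Refine {S0,S1,S3,S4,S5,S7,S8} on symbol p: members go to different blocks, giving {S0,S1,S3,S4,S5} and {S7,S8}.
On input p, block {S0,S1,S3,S4,S5} splits into {S0,S3,S4} and {S1,S5}.
On input p, block {S0,S3,S4} splits into {S3,S4} and {S0}.
The partition is now stable with 5 blocks: {S6} | {S3,S4} | {S7,S8} | {S1,S5} | {S0}.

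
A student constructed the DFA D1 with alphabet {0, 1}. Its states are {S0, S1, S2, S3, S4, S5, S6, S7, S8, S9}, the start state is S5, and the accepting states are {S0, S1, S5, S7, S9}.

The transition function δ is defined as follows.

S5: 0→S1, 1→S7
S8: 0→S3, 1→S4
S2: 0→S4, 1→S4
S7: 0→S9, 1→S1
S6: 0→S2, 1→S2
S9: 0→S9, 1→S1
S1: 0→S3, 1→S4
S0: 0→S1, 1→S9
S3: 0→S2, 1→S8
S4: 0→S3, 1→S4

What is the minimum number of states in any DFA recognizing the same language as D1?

4

Reachable states from the start: {S1,S2,S3,S4,S5,S7,S8,S9}. Unreachable: {S0,S6} — drop them.
Initial partition by acceptance: {S1,S5,S7,S9} | {S2,S3,S4,S8}.
Refine {S1,S5,S7,S9} on symbol 0: members go to different blocks, giving {S5,S7,S9} and {S1}.
Refine {S5,S7,S9} on symbol 0: members go to different blocks, giving {S7,S9} and {S5}.
The partition is now stable with 4 blocks: {S7,S9} | {S2,S3,S4,S8} | {S1} | {S5}.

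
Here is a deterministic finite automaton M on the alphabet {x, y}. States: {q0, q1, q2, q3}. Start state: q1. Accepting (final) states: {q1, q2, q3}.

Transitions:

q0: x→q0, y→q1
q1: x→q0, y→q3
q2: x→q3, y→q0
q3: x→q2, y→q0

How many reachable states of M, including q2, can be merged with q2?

2

Initial partition by acceptance: {q1,q2,q3} | {q0}.
Refine {q1,q2,q3} on symbol x: members go to different blocks, giving {q2,q3} and {q1}.
The partition is now stable with 3 blocks: {q2,q3} | {q0} | {q1}.
State q2 belongs to the block {q2,q3}, which has 2 states.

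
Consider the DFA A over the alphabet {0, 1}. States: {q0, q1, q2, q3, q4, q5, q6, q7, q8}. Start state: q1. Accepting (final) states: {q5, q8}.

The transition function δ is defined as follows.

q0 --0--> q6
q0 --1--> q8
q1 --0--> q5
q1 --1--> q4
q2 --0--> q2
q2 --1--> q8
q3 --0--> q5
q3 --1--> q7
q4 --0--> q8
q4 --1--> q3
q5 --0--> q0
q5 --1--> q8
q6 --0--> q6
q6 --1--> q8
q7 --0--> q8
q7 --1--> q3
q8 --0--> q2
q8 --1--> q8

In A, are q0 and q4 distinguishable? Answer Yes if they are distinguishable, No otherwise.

Yes

Initial partition by acceptance: {q5,q8} | {q0,q1,q2,q3,q4,q6,q7}.
Split {q0,q1,q2,q3,q4,q6,q7} by δ(·,0) → {q1,q3,q4,q7} and {q0,q2,q6}.
Stable partition: {q5,q8} | {q1,q3,q4,q7} | {q0,q2,q6} — 3 equivalence classes.
q0 and q4 end up in different blocks, so they are distinguishable. For instance, the string '0' is accepted from only q4.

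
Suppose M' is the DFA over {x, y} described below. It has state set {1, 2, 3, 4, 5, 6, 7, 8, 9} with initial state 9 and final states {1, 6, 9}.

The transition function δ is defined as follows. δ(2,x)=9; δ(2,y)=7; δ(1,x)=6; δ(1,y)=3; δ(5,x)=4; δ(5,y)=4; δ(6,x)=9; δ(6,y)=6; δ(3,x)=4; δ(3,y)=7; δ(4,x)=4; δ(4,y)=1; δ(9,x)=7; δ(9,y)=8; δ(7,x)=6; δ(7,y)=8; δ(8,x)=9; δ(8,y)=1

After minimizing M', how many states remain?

7

First remove the unreachable states {2,5}; 7 states remain.
Initial partition by acceptance: {1,6,9} | {3,4,7,8}.
Split {1,6,9} by δ(·,x) → {1,6} and {9}.
On input x, block {1,6} splits into {1} and {6}.
Refine {3,4,7,8} on symbol x: members go to different blocks, giving {3,4} and {7} and {8}.
On input y, block {3,4} splits into {3} and {4}.
Stable partition: {1} | {3} | {9} | {6} | {7} | {8} | {4} — 7 equivalence classes.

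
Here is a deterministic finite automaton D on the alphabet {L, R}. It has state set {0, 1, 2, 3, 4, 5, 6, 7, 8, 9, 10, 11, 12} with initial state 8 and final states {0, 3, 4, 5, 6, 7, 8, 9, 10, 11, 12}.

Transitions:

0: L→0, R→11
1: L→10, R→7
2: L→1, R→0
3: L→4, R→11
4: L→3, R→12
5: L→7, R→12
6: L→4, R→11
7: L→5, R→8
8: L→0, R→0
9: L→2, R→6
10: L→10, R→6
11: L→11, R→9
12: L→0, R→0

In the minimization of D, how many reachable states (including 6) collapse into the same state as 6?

2

Start with accepting vs non-accepting: {0,3,4,5,6,7,8,9,10,11,12} | {1,2}.
Refine {0,3,4,5,6,7,8,9,10,11,12} on symbol L: members go to different blocks, giving {0,3,4,5,6,7,8,10,11,12} and {9}.
Refine {0,3,4,5,6,7,8,10,11,12} on symbol R: members go to different blocks, giving {0,3,4,5,6,7,8,10,12} and {11}.
Split {0,3,4,5,6,7,8,10,12} by δ(·,R) → {4,5,7,8,10,12} and {0,3,6}.
Refine {4,5,7,8,10,12} on symbol L: members go to different blocks, giving {4,8,12} and {5,7,10}.
On input R, block {4,8,12} splits into {8,12} and {4}.
On input L, block {1,2} splits into {1} and {2}.
On input L, block {0,3,6} splits into {3,6} and {0}.
Refine {5,7,10} on symbol R: members go to different blocks, giving {5,7} and {10}.
No further refinement is possible. Final partition (10 blocks): {8,12} | {1} | {9} | {11} | {3,6} | {5,7} | {4} | {2} | {0} | {10}.
State 6 belongs to the block {3,6}, which has 2 states.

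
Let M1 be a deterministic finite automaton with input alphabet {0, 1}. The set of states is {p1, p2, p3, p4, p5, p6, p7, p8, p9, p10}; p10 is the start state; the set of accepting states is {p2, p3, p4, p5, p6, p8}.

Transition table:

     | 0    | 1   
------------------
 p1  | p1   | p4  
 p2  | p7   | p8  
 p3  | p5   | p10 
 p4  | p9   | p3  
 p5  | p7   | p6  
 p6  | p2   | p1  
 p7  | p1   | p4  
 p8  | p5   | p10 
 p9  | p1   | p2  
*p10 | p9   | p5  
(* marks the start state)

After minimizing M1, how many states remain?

Every state is reachable, so we keep all 10.
P0 = {p2,p3,p4,p5,p6,p8} | {p1,p7,p9,p10}.
Split {p2,p3,p4,p5,p6,p8} by δ(·,0) → {p2,p4,p5} and {p3,p6,p8}.
No further refinement is possible. Final partition (3 blocks): {p2,p4,p5} | {p1,p7,p9,p10} | {p3,p6,p8}.

3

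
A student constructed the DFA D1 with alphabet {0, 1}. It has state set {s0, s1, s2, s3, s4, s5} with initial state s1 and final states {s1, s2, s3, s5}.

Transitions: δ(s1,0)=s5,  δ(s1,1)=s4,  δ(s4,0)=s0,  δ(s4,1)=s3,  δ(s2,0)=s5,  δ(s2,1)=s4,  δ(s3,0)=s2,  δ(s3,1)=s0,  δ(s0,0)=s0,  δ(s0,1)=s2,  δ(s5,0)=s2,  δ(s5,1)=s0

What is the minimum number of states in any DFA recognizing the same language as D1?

2

Every state is reachable, so we keep all 6.
Initial partition by acceptance: {s1,s2,s3,s5} | {s0,s4}.
No further refinement is possible. Final partition (2 blocks): {s1,s2,s3,s5} | {s0,s4}.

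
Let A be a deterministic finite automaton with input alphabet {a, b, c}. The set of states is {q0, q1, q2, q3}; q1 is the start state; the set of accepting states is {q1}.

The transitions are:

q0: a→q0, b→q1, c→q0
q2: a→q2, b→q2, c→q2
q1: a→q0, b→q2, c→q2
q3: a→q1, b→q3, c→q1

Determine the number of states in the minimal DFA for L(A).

First remove the unreachable states {q3}; 3 states remain.
P0 = {q1} | {q0,q2}.
Refine {q0,q2} on symbol b: members go to different blocks, giving {q0} and {q2}.
No further refinement is possible. Final partition (3 blocks): {q1} | {q0} | {q2}.

3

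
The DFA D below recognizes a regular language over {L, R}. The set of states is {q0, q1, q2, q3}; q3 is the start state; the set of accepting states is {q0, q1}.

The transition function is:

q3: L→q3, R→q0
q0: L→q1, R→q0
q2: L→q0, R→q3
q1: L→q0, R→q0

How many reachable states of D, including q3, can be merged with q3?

1

Reachable states from the start: {q0,q1,q3}. Unreachable: {q2} — drop them.
Start with accepting vs non-accepting: {q0,q1} | {q3}.
The partition is now stable with 2 blocks: {q0,q1} | {q3}.
The equivalence class containing q3 is {q3}, of size 1.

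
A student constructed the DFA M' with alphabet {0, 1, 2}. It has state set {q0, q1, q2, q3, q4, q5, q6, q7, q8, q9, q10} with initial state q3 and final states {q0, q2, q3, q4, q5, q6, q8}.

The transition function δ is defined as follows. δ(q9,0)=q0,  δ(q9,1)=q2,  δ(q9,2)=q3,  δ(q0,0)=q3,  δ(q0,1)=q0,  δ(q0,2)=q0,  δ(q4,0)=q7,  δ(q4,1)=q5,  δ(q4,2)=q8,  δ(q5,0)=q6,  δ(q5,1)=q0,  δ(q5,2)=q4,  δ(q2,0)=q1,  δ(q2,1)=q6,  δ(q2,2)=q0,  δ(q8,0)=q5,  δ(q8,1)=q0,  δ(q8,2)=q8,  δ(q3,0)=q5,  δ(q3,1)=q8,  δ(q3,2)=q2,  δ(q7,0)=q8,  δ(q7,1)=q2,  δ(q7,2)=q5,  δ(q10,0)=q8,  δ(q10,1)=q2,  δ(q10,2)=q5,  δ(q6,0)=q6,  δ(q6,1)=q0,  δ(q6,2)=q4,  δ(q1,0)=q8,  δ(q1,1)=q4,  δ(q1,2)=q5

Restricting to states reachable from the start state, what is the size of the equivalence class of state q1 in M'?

2

States {q9,q10} cannot be reached from the start state, so discard them.
P0 = {q0,q2,q3,q4,q5,q6,q8} | {q1,q7}.
On input 0, block {q0,q2,q3,q4,q5,q6,q8} splits into {q0,q3,q5,q6,q8} and {q2,q4}.
Split {q0,q3,q5,q6,q8} by δ(·,2) → {q3,q5,q6} and {q0,q8}.
Stable partition: {q3,q5,q6} | {q1,q7} | {q2,q4} | {q0,q8} — 4 equivalence classes.
The equivalence class containing q1 is {q1,q7}, of size 2.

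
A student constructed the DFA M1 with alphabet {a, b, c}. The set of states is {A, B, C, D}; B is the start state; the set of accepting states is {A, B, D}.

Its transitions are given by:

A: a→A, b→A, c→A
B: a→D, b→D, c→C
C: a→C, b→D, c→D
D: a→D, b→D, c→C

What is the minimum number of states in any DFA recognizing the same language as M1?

First remove the unreachable states {A}; 3 states remain.
P0 = {B,D} | {C}.
The partition is now stable with 2 blocks: {B,D} | {C}.

2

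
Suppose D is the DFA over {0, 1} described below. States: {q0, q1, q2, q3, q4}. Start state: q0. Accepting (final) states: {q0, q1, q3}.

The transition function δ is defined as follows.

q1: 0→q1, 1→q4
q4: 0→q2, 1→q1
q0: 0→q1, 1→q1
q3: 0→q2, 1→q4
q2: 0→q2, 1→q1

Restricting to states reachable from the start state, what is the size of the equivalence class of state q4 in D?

First remove the unreachable states {q3}; 4 states remain.
P0 = {q0,q1} | {q2,q4}.
On input 1, block {q0,q1} splits into {q0} and {q1}.
No further refinement is possible. Final partition (3 blocks): {q0} | {q2,q4} | {q1}.
State q4 belongs to the block {q2,q4}, which has 2 states.

2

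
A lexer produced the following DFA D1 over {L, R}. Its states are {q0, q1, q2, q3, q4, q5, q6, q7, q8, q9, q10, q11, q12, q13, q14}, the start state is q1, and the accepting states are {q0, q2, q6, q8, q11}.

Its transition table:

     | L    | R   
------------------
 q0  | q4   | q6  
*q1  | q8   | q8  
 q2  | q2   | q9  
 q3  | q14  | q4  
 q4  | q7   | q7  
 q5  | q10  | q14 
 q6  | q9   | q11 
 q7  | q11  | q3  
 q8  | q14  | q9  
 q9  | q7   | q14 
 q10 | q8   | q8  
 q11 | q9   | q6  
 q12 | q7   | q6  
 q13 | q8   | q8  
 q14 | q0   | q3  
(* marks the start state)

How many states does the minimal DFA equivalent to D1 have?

States {q2,q5,q10,q12,q13} cannot be reached from the start state, so discard them.
Start with accepting vs non-accepting: {q0,q6,q8,q11} | {q1,q3,q4,q7,q9,q14}.
Refine {q0,q6,q8,q11} on symbol R: members go to different blocks, giving {q0,q6,q11} and {q8}.
Split {q1,q3,q4,q7,q9,q14} by δ(·,L) → {q3,q4,q9} and {q7,q14} and {q1}.
Refine {q3,q4,q9} on symbol R: members go to different blocks, giving {q4,q9} and {q3}.
Stable partition: {q0,q6,q11} | {q4,q9} | {q8} | {q7,q14} | {q1} | {q3} — 6 equivalence classes.

6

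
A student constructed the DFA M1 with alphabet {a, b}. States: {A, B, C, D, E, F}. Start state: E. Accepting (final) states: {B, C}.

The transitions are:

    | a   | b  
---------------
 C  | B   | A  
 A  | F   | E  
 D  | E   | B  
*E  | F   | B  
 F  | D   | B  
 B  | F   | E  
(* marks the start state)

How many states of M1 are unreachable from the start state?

2

No path from E leads to A, C; the other 4 states are all reachable.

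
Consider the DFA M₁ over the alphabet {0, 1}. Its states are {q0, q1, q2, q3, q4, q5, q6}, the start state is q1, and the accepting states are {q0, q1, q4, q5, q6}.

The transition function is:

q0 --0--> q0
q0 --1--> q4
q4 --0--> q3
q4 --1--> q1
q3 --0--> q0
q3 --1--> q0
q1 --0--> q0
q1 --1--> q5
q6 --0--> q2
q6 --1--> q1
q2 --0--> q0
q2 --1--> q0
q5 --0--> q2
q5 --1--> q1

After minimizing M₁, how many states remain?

3

First remove the unreachable states {q6}; 6 states remain.
Start with accepting vs non-accepting: {q0,q1,q4,q5} | {q2,q3}.
On input 0, block {q0,q1,q4,q5} splits into {q0,q1} and {q4,q5}.
The partition is now stable with 3 blocks: {q0,q1} | {q2,q3} | {q4,q5}.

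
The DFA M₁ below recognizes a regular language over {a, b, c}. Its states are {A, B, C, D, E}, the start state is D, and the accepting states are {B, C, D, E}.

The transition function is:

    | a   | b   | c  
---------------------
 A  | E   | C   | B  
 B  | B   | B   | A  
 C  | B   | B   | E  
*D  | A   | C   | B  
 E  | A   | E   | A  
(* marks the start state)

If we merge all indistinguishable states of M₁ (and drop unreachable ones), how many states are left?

Every state is reachable, so we keep all 5.
Start with accepting vs non-accepting: {B,C,D,E} | {A}.
Split {B,C,D,E} by δ(·,a) → {B,C} and {D,E}.
Split {B,C} by δ(·,c) → {B} and {C}.
On input b, block {D,E} splits into {D} and {E}.
No further refinement is possible. Final partition (5 blocks): {B} | {A} | {D} | {C} | {E}.

5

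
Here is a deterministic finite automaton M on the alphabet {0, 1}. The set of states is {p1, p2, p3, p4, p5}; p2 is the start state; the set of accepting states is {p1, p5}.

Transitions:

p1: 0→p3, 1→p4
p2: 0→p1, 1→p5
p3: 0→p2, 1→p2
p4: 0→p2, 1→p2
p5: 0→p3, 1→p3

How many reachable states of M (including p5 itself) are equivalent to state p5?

2

All states are reachable from the start state.
P0 = {p1,p5} | {p2,p3,p4}.
Split {p2,p3,p4} by δ(·,0) → {p3,p4} and {p2}.
No further refinement is possible. Final partition (3 blocks): {p1,p5} | {p3,p4} | {p2}.
The equivalence class containing p5 is {p1,p5}, of size 2.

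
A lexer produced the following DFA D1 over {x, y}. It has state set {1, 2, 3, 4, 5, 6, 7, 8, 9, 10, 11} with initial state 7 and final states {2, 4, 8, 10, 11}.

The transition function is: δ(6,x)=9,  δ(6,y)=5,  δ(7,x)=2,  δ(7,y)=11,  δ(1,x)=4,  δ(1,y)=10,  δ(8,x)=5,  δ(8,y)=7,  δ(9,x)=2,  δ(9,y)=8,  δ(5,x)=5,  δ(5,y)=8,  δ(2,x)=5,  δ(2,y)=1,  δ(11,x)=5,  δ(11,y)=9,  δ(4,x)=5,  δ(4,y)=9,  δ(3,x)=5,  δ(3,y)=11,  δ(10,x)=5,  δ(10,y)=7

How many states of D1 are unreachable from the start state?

2

No path from 7 leads to 3, 6; the other 9 states are all reachable.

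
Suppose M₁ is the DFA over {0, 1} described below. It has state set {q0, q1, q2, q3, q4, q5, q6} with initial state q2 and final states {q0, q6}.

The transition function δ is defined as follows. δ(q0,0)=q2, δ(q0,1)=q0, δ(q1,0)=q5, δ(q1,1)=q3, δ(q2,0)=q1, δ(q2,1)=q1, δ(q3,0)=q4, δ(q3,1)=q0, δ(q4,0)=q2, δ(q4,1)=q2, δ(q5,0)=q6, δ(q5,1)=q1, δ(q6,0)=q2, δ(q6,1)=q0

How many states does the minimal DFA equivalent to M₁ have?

All states are reachable from the start state.
Start with accepting vs non-accepting: {q0,q6} | {q1,q2,q3,q4,q5}.
Refine {q1,q2,q3,q4,q5} on symbol 0: members go to different blocks, giving {q1,q2,q3,q4} and {q5}.
Split {q1,q2,q3,q4} by δ(·,0) → {q2,q3,q4} and {q1}.
Split {q2,q3,q4} by δ(·,0) → {q3,q4} and {q2}.
Split {q3,q4} by δ(·,0) → {q3} and {q4}.
Stable partition: {q0,q6} | {q3} | {q5} | {q1} | {q2} | {q4} — 6 equivalence classes.

6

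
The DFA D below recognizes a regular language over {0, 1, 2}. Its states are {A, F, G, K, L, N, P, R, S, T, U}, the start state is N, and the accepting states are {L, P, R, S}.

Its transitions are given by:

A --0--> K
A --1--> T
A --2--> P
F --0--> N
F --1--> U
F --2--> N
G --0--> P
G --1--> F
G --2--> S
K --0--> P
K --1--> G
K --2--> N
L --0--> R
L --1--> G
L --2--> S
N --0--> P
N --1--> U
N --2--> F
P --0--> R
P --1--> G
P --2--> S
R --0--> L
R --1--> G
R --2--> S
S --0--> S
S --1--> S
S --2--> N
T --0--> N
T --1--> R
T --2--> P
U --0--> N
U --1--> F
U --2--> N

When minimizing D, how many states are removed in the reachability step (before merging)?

Starting at N and following transitions, the reachable set is {F, G, L, N, P, R, S, U}. That leaves A, K, T unreachable — 3 in total.

3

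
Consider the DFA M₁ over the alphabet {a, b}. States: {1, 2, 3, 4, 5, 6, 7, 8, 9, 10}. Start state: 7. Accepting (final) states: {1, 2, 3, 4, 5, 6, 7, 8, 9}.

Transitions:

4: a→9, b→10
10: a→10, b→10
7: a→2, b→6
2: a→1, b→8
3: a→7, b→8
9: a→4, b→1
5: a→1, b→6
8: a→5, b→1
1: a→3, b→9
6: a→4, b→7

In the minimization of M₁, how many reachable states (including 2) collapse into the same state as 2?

Initial partition by acceptance: {1,2,3,4,5,6,7,8,9} | {10}.
Refine {1,2,3,4,5,6,7,8,9} on symbol b: members go to different blocks, giving {1,2,3,5,6,7,8,9} and {4}.
On input a, block {1,2,3,5,6,7,8,9} splits into {1,2,3,5,7,8} and {6,9}.
Split {1,2,3,5,7,8} by δ(·,b) → {1,5,7} and {2,3,8}.
On input a, block {1,5,7} splits into {1,7} and {5}.
Split {2,3,8} by δ(·,a) → {2,3} and {8}.
No further refinement is possible. Final partition (7 blocks): {1,7} | {10} | {4} | {6,9} | {2,3} | {5} | {8}.
The equivalence class containing 2 is {2,3}, of size 2.

2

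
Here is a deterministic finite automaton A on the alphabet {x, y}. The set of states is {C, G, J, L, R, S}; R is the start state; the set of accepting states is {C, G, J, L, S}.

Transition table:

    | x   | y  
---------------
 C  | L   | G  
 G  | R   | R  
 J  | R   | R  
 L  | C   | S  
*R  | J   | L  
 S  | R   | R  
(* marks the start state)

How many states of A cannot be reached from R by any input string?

0

Exploring from R, all states are eventually visited, so none are unreachable.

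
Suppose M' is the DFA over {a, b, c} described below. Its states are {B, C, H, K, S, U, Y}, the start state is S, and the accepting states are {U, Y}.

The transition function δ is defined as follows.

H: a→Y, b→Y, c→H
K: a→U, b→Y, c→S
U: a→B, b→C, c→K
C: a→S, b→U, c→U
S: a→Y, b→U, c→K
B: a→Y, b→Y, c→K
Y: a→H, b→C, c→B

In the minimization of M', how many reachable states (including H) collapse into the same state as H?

4

P0 = {U,Y} | {B,C,H,K,S}.
Split {B,C,H,K,S} by δ(·,a) → {B,H,K,S} and {C}.
Stable partition: {U,Y} | {B,H,K,S} | {C} — 3 equivalence classes.
The equivalence class containing H is {B,H,K,S}, of size 4.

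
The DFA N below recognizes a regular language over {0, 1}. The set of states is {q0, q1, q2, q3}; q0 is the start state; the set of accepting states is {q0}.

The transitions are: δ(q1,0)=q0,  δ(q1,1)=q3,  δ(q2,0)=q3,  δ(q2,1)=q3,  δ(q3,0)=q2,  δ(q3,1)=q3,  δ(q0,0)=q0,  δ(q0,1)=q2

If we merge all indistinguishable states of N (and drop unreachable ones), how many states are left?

First remove the unreachable states {q1}; 3 states remain.
Initial partition by acceptance: {q0} | {q2,q3}.
The partition is now stable with 2 blocks: {q0} | {q2,q3}.

2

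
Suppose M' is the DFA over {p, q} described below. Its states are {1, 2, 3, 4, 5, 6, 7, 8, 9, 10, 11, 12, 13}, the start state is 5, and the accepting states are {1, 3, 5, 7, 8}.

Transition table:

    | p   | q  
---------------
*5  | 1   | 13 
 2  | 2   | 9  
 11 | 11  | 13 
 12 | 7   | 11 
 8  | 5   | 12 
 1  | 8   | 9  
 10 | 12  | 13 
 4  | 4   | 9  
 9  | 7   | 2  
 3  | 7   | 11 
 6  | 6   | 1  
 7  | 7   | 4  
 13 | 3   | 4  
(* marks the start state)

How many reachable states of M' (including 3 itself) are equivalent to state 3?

2

First remove the unreachable states {6,10}; 11 states remain.
P0 = {1,3,5,7,8} | {2,4,9,11,12,13}.
Refine {2,4,9,11,12,13} on symbol p: members go to different blocks, giving {2,4,11} and {9,12,13}.
On input q, block {1,3,5,7,8} splits into {1,5,8} and {3,7}.
No further refinement is possible. Final partition (4 blocks): {1,5,8} | {2,4,11} | {9,12,13} | {3,7}.
The equivalence class containing 3 is {3,7}, of size 2.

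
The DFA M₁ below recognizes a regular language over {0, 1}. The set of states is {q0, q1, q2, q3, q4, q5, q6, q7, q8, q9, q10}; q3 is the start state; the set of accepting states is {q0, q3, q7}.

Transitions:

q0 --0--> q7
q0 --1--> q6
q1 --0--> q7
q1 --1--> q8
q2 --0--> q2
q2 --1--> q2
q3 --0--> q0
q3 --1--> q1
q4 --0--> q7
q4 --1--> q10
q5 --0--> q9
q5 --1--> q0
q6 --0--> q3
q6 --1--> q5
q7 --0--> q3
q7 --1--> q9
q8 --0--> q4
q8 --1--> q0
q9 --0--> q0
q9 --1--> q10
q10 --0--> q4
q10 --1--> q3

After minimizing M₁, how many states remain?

First remove the unreachable states {q2}; 10 states remain.
P0 = {q0,q3,q7} | {q1,q4,q5,q6,q8,q9,q10}.
Refine {q1,q4,q5,q6,q8,q9,q10} on symbol 0: members go to different blocks, giving {q1,q4,q6,q9} and {q5,q8,q10}.
The partition is now stable with 3 blocks: {q0,q3,q7} | {q1,q4,q6,q9} | {q5,q8,q10}.

3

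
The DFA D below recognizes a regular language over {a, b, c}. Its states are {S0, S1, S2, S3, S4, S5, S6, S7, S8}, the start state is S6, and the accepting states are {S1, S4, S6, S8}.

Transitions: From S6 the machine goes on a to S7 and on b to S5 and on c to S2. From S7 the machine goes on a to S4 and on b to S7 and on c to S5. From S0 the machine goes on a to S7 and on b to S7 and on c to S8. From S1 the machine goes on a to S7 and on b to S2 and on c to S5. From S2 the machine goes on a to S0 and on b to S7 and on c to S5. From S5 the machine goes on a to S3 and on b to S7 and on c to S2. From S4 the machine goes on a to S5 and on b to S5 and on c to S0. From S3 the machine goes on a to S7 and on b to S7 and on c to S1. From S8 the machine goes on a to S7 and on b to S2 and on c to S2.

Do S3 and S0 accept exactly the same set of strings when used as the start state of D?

Every state is reachable, so we keep all 9.
Start with accepting vs non-accepting: {S1,S4,S6,S8} | {S0,S2,S3,S5,S7}.
Split {S0,S2,S3,S5,S7} by δ(·,a) → {S0,S2,S3,S5} and {S7}.
Refine {S1,S4,S6,S8} on symbol a: members go to different blocks, giving {S1,S6,S8} and {S4}.
Refine {S0,S2,S3,S5} on symbol a: members go to different blocks, giving {S0,S3} and {S2,S5}.
No further refinement is possible. Final partition (5 blocks): {S1,S6,S8} | {S0,S3} | {S7} | {S4} | {S2,S5}.
S3 and S0 lie in the same block of the stable partition, so they are equivalent — no string distinguishes them.

Yes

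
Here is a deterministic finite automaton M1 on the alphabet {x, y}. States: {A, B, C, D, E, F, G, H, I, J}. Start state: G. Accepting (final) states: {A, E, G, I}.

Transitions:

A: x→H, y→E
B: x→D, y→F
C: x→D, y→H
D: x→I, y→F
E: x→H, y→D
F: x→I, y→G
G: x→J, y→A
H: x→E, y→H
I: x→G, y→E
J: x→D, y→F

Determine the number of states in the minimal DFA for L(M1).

First remove the unreachable states {B,C}; 8 states remain.
Initial partition by acceptance: {A,E,G,I} | {D,F,H,J}.
Refine {A,E,G,I} on symbol x: members go to different blocks, giving {A,E,G} and {I}.
Split {A,E,G} by δ(·,y) → {A,G} and {E}.
Refine {A,G} on symbol y: members go to different blocks, giving {A} and {G}.
On input x, block {D,F,H,J} splits into {D,F} and {H} and {J}.
Refine {D,F} on symbol y: members go to different blocks, giving {D} and {F}.
The partition is now stable with 8 blocks: {A} | {D} | {I} | {E} | {G} | {H} | {J} | {F}.

8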